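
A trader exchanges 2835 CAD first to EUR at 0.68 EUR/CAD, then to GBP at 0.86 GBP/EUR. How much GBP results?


Step 1: 2835 CAD × 0.68 = 1927.80 EUR
Step 2: 1927.80 EUR × 0.86 = 1657.91 GBP
Implied rate CAD→GBP = 0.68 × 0.86 = 0.5848
= 1657.91 GBP

1657.91 GBP


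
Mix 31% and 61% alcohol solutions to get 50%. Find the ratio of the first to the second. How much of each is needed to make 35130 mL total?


Let x parts of 31% mix with y parts of 61%.
31x + 61y = 50(x + y)
31x + 61y = 50x + 50y
x(31 - 50) = y(50 - 61)
x/y = (61 - 50)/(50 - 31) = 11/19
Simplify: 11:19
Total parts = 30; one part = 35130/30 = 1171.00 mL
31% solution: 11×1171.00 = 12881.00 mL
61% solution: 19×1171.00 = 22249.00 mL
= ratio 11:19; 12881.00 mL and 22249.00 mL

ratio 11:19; 12881.00 mL and 22249.00 mL


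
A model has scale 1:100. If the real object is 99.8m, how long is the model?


Model size = real / scale
= 99.8 / 100
= 0.9980 m

0.9980 m


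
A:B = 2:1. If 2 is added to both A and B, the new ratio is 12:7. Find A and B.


Let A = 2k, B = 1k.
(2k + 2) / (1k + 2) = 12/7
Cross-multiply: 7(2k + 2) = 12(1k + 2)
14k + 14 = 12k + 24
14k - 12k = 24 - 14
2k = 10
k = 10/2 = 5
A = 2×5 = 10, B = 1×5 = 5
= A = 10, B = 5

A = 10, B = 5


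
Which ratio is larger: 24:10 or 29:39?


24/10 = 2.4000
29/39 = 0.7436
2.4000 > 0.7436, so 24:10 is greater
= 24:10

24:10


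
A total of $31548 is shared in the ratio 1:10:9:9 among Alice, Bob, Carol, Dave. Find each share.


Total parts = 1 + 10 + 9 + 9 = 29
Alice: 31548 × 1/29 = 1087.86
Bob: 31548 × 10/29 = 10878.62
Carol: 31548 × 9/29 = 9790.76
Dave: 31548 × 9/29 = 9790.76
= Alice: $1087.86, Bob: $10878.62, Carol: $9790.76, Dave: $9790.76

Alice: $1087.86, Bob: $10878.62, Carol: $9790.76, Dave: $9790.76


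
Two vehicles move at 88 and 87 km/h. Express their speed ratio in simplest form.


Ratio = 88:87
GCD = 1
Simplified = 88:87
Time ratio (same distance) = 87:88
Speed ratio = 88:87

88:87


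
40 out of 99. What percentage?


Percentage = (part / whole) × 100
= (40 / 99) × 100
≈ 40.40%

40.40%


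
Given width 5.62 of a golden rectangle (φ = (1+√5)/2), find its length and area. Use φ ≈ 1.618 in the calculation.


φ = (1 + √5) / 2 ≈ 1.618
Length = width × φ = 5.62 × 1.618 = 9.09316
≈ 9.09
Area = width × length = 5.62 × 9.09316 = 51.1035592 ≈ 51.10
= Length: 9.09, Area: 51.10

Length: 9.09, Area: 51.10


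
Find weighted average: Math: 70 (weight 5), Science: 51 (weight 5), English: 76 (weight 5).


Numerator = 70×5 + 51×5 + 76×5
= 350 + 255 + 380
= 985
Total weight = 15
Weighted avg = 985/15
= 65.67

65.67


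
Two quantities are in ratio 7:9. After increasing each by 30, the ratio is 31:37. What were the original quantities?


Let A = 7k, B = 9k.
(7k + 30) / (9k + 30) = 31/37
Cross-multiply: 37(7k + 30) = 31(9k + 30)
259k + 1110 = 279k + 930
259k - 279k = 930 - 1110
-20k = -180
k = -180/-20 = 9
A = 7×9 = 63, B = 9×9 = 81
= A = 63, B = 81

A = 63, B = 81


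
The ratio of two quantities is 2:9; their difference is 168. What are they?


Let A = 2k, B = 9k.
9k - 2k = 168
7k = 168 → k = 168/7 = 24
A = 2×24 = 48, B = 9×24 = 216
= A = 48, B = 216

A = 48, B = 216


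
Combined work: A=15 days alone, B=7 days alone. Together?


Rate of A = 1/15 per day
Rate of B = 1/7 per day
Combined rate = 1/15 + 1/7 = 22/105 ≈ 0.2095 per day
Days = 1 / combined rate = 105/22
≈ 4.77 days

4.77 days


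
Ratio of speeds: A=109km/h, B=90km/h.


Ratio = 109:90
GCD = 1
Simplified = 109:90
Time ratio (same distance) = 90:109
Speed ratio = 109:90

109:90


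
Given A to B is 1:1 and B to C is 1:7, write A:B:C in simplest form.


Match B: multiply A:B by 1 → 1:1
Multiply B:C by 1 → 1:7
Combined: 1:1:7
GCD = 1
= 1:1:7

1:1:7


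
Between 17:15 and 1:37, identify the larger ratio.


17/15 = 1.1333
1/37 = 0.0270
1.1333 > 0.0270, so 17:15 is greater
= 17:15

17:15


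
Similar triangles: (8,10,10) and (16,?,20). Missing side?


Scale factor = 16/8 = 2
Missing side = 10 × 2
= 20.0

20.0


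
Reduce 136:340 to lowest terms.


GCD(136, 340) = 68
136/68 : 340/68
= 2:5

2:5


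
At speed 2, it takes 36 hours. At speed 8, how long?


Inverse proportion: x × y = constant
k = 2 × 36 = 72
y₂ = k / 8 = 72 / 8
= 9.00

9.00


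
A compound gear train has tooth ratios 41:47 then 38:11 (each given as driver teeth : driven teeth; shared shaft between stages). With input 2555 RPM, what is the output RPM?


Stage 1: RPM_B = RPM_A × t_A/t_B = 2555 × 41/47 = 104755/47 ≈ 2228.83
B and C share a shaft → RPM_C = RPM_B
Stage 2: RPM_D = RPM_C × t_C/t_D = RPM_A × (t_A×t_C)/(t_B×t_D)
Overall ratio = (41×38)/(47×11) = 1558/517
RPM_D = 2555 × 1558/517 = 3980690/517
≈ 7699.59 RPM

7699.59 RPM


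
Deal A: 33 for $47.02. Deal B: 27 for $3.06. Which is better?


Deal A: $47.02/33 = $1.4248/unit
Deal B: $3.06/27 = $0.1133/unit
B is cheaper per unit
= Deal B

Deal B


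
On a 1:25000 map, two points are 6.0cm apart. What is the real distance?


Real distance = map distance × scale
= 6.0cm × 25000
= 150000 cm = 1500.0 m
= 1.500 km

1.500 km


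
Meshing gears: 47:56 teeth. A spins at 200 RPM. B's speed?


Gear ratio = 47:56 = 47:56
RPM_B = RPM_A × (teeth_A / teeth_B)
= 200 × (47/56)
= 167.9 RPM

167.9 RPM


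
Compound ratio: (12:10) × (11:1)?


Compound ratio = (12×11) : (10×1)
= 132:10
GCD = 2
= 66:5

66:5


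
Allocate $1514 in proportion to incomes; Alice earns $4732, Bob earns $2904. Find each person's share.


Total income = 4732 + 2904 = $7636
Alice: $1514 × 4732/7636 = $938.22
Bob: $1514 × 2904/7636 = $575.78
= Alice: $938.22, Bob: $575.78

Alice: $938.22, Bob: $575.78


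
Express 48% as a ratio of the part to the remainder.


48% means 48 parts out of 100; remainder = 52
Part : remainder = 48:52
GCD = 4
= 12:13

12:13


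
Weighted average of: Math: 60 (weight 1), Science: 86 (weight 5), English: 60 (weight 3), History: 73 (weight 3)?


Numerator = 60×1 + 86×5 + 60×3 + 73×3
= 60 + 430 + 180 + 219
= 889
Total weight = 12
Weighted avg = 889/12
= 74.08

74.08


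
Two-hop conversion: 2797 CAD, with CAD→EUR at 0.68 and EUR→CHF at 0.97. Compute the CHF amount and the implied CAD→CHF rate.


Step 1: 2797 CAD × 0.68 = 1901.96 EUR
Step 2: 1901.96 EUR × 0.97 = 1844.90 CHF
Implied rate CAD→CHF = 0.68 × 0.97 = 0.6596
= 1844.90 CHF; implied rate 0.6596 CHF/CAD

1844.90 CHF; implied rate 0.6596 CHF/CAD


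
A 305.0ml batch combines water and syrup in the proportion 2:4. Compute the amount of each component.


Total parts = 2 + 4 = 6
water: 305.0 × 2/6 = 101.7ml
syrup: 305.0 × 4/6 = 203.3ml
= 101.7ml and 203.3ml

101.7ml and 203.3ml


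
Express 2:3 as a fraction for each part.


Total parts = 2 + 3 = 5
First part: 2/5 = 2/5
Second part: 3/5 = 3/5
= 2/5 and 3/5

2/5 and 3/5


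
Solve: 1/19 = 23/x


Cross multiply: 1 × x = 19 × 23
1x = 437
x = 437 / 1
= 437.00

437.00


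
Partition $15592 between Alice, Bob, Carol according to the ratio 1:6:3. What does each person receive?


Total parts = 1 + 6 + 3 = 10
Alice: 15592 × 1/10 = 1559.20
Bob: 15592 × 6/10 = 9355.20
Carol: 15592 × 3/10 = 4677.60
= Alice: $1559.20, Bob: $9355.20, Carol: $4677.60

Alice: $1559.20, Bob: $9355.20, Carol: $4677.60


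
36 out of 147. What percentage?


Percentage = (part / whole) × 100
= (36 / 147) × 100
≈ 24.49%

24.49%


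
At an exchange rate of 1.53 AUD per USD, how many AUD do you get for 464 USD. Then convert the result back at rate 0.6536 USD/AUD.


Amount × rate = 464 × 1.53 = 709.92 AUD
Round-trip: 709.92 × 0.6536 = 464.00 USD
= 709.92 AUD, then 464.00 USD

709.92 AUD, then 464.00 USD


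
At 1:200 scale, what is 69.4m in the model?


Model size = real / scale
= 69.4 / 200
= 0.3470 m

0.3470 m


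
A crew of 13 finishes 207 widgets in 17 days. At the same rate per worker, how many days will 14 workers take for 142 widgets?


Days ∝ work / workers, so d₂ = d₁ × (m₁/m₂) × (w₂/w₁)
Workers factor (inverse): 13/14 ≈ 0.9286
Work factor (direct): 142/207 ≈ 0.6860
d₂ = 17 × 13/14 × 142/207 = (17 × 13 × 142) / (14 × 207) = 31382/2898
≈ 10.83 days

10.83 days


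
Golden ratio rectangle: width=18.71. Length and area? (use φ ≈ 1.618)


φ = (1 + √5) / 2 ≈ 1.618
Length = width × φ = 18.71 × 1.618 = 30.27278
≈ 30.27
Area = width × length = 18.71 × 30.27278 = 566.4037138 ≈ 566.40
= Length: 30.27, Area: 566.40

Length: 30.27, Area: 566.40


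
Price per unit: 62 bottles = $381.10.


Unit rate = total / quantity
= 381.10 / 62
= $6.15 per unit

$6.15 per unit


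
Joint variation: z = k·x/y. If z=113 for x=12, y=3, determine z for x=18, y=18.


z = k·x/y
Solve for k using the known point: k = z·y/x = 113×3/12 = 339/12 = 28.2500
Now evaluate at x=18, y=18:
z = k × 18 / 18 = (339 × 18) / (12 × 18) = 6102/216
= 28.2500

28.2500


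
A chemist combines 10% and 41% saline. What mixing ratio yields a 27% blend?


Let x parts of 10% mix with y parts of 41%.
10x + 41y = 27(x + y)
10x + 41y = 27x + 27y
x(10 - 27) = y(27 - 41)
x/y = (41 - 27)/(27 - 10) = 14/17
Simplify: 14:17
= 14:17

14:17


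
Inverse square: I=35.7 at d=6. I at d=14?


I₁d₁² = I₂d₂²
I₂ = I₁ × (d₁/d₂)²
= 35.7 × (6/14)²
= 35.7 × 36/196
= 1285.2/196
≈ 6.5571

6.5571


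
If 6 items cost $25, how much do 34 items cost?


Direct proportion: y/x = constant
k = 25/6 ≈ 4.1667
y₂ = k × 34 = 25 × 34 / 6 = 850/6
≈ 141.67

141.67


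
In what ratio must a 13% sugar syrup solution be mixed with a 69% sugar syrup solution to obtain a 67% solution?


Let x parts of 13% mix with y parts of 69%.
13x + 69y = 67(x + y)
13x + 69y = 67x + 67y
x(13 - 67) = y(67 - 69)
x/y = (69 - 67)/(67 - 13) = 2/54
Simplify: 1:27
= 1:27

1:27


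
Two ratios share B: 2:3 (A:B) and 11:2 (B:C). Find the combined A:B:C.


Match B: multiply A:B by 11 → 22:33
Multiply B:C by 3 → 33:6
Combined: 22:33:6
GCD = 1
= 22:33:6

22:33:6


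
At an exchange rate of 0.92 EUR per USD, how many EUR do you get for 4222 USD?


Amount × rate = 4222 × 0.92
= 3884.24 EUR

3884.24 EUR


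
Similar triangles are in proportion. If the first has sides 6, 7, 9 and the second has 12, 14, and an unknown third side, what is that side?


Scale factor = 12/6 = 2
Missing side = 9 × 2
= 18.0

18.0


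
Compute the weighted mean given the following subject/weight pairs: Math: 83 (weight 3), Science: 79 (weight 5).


Numerator = 83×3 + 79×5
= 249 + 395
= 644
Total weight = 8
Weighted avg = 644/8
= 80.50

80.50


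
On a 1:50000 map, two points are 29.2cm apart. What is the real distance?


Real distance = map distance × scale
= 29.2cm × 50000
= 1460000 cm = 14600.0 m
= 14.600 km

14.600 km


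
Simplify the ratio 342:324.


GCD(342, 324) = 18
342/18 : 324/18
= 19:18

19:18


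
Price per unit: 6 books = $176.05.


Unit rate = total / quantity
= 176.05 / 6
= $29.34 per unit

$29.34 per unit


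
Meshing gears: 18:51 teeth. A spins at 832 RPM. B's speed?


Gear ratio = 18:51 = 6:17
RPM_B = RPM_A × (teeth_A / teeth_B)
= 832 × (18/51)
= 293.6 RPM

293.6 RPM


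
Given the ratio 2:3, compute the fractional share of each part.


Total parts = 2 + 3 = 5
First part: 2/5 = 2/5
Second part: 3/5 = 3/5
= 2/5 and 3/5

2/5 and 3/5


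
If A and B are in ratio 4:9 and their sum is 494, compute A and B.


Let A = 4k, B = 9k.
4k + 9k = 494
13k = 494 → k = 494/13 = 38
A = 4×38 = 152, B = 9×38 = 342
= A = 152, B = 342

A = 152, B = 342


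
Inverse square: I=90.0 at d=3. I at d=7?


I₁d₁² = I₂d₂²
I₂ = I₁ × (d₁/d₂)²
= 90.0 × (3/7)²
= 90.0 × 9/49
= 810/49
≈ 16.5306

16.5306


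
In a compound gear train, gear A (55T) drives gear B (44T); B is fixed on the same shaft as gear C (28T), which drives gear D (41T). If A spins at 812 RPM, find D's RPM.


Stage 1: RPM_B = RPM_A × t_A/t_B = 812 × 55/44 = 44660/44 = 1015.00
B and C share a shaft → RPM_C = RPM_B
Stage 2: RPM_D = RPM_C × t_C/t_D = RPM_A × (t_A×t_C)/(t_B×t_D)
Overall ratio = (55×28)/(44×41) = 1540/1804
RPM_D = 812 × 1540/1804 = 1250480/1804
≈ 693.17 RPM

693.17 RPM


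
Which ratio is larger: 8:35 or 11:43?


8/35 = 0.2286
11/43 = 0.2558
0.2286 < 0.2558, so 8:35 is less
= 11:43

11:43


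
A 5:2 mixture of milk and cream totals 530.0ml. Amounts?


Total parts = 5 + 2 = 7
milk: 530.0 × 5/7 = 378.6ml
cream: 530.0 × 2/7 = 151.4ml
= 378.6ml and 151.4ml

378.6ml and 151.4ml


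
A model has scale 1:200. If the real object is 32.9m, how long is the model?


Model size = real / scale
= 32.9 / 200
= 0.1645 m

0.1645 m


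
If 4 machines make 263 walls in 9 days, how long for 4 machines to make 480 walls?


Days ∝ work / workers, so d₂ = d₁ × (m₁/m₂) × (w₂/w₁)
Workers factor (inverse): 4/4 = 1.0000
Work factor (direct): 480/263 ≈ 1.8251
d₂ = 9 × 4/4 × 480/263 = (9 × 4 × 480) / (4 × 263) = 17280/1052
≈ 16.43 days

16.43 days


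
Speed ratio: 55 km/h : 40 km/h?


Ratio = 55:40
GCD = 5
Simplified = 11:8
Time ratio (same distance) = 8:11
Speed ratio = 11:8

11:8


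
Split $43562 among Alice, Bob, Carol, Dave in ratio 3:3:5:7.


Total parts = 3 + 3 + 5 + 7 = 18
Alice: 43562 × 3/18 = 7260.33
Bob: 43562 × 3/18 = 7260.33
Carol: 43562 × 5/18 = 12100.56
Dave: 43562 × 7/18 = 16940.78
= Alice: $7260.33, Bob: $7260.33, Carol: $12100.56, Dave: $16940.78

Alice: $7260.33, Bob: $7260.33, Carol: $12100.56, Dave: $16940.78


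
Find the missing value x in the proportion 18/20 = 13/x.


Cross multiply: 18 × x = 20 × 13
18x = 260
x = 260 / 18
= 14.44

14.44


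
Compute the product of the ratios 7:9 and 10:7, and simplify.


Compound ratio = (7×10) : (9×7)
= 70:63
GCD = 7
= 10:9

10:9


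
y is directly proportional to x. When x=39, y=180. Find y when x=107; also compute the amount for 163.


Direct proportion: y/x = constant
k = 180/39 ≈ 4.6154
y at x=107: k × 107 = 180 × 107 / 39 = 19260/39 ≈ 493.85
y at x=163: k × 163 = 180 × 163 / 39 = 29340/39 ≈ 752.31
= 493.85 and 752.31

493.85 and 752.31


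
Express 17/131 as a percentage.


Percentage = (part / whole) × 100
= (17 / 131) × 100
≈ 12.98%

12.98%


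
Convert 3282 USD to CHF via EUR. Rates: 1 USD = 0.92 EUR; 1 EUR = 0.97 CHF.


Step 1: 3282 USD × 0.92 = 3019.44 EUR
Step 2: 3019.44 EUR × 0.97 = 2928.86 CHF
Implied rate USD→CHF = 0.92 × 0.97 = 0.8924
= 2928.86 CHF

2928.86 CHF


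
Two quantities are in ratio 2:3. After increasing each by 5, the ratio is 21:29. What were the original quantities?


Let A = 2k, B = 3k.
(2k + 5) / (3k + 5) = 21/29
Cross-multiply: 29(2k + 5) = 21(3k + 5)
58k + 145 = 63k + 105
58k - 63k = 105 - 145
-5k = -40
k = -40/-5 = 8
A = 2×8 = 16, B = 3×8 = 24
= A = 16, B = 24

A = 16, B = 24


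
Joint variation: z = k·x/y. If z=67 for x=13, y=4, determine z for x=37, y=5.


z = k·x/y
Solve for k using the known point: k = z·y/x = 67×4/13 = 268/13 ≈ 20.6154
Now evaluate at x=37, y=5:
z = k × 37 / 5 = (268 × 37) / (13 × 5) = 9916/65
≈ 152.5538

152.5538


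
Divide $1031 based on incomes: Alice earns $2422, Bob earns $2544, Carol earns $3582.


Total income = 2422 + 2544 + 3582 = $8548
Alice: $1031 × 2422/8548 = $292.12
Bob: $1031 × 2544/8548 = $306.84
Carol: $1031 × 3582/8548 = $432.04
= Alice: $292.12, Bob: $306.84, Carol: $432.04

Alice: $292.12, Bob: $306.84, Carol: $432.04


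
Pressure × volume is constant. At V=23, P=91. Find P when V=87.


Inverse proportion: x × y = constant
k = 23 × 91 = 2093
y₂ = k / 87 = 2093 / 87
= 24.06

24.06


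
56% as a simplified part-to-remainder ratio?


56% means 56 parts out of 100; remainder = 44
Part : remainder = 56:44
GCD = 4
= 14:11

14:11


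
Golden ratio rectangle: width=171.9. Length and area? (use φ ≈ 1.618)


φ = (1 + √5) / 2 ≈ 1.618
Length = width × φ = 171.9 × 1.618 = 278.1342
≈ 278.13
Area = width × length = 171.9 × 278.1342 = 47811.26898 ≈ 47811.27
= Length: 278.13, Area: 47811.27

Length: 278.13, Area: 47811.27


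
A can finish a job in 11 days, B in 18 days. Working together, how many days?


Rate of A = 1/11 per day
Rate of B = 1/18 per day
Combined rate = 1/11 + 1/18 = 29/198 ≈ 0.1465 per day
Days = 1 / combined rate = 198/29
≈ 6.83 days

6.83 days


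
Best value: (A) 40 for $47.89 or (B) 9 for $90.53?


Deal A: $47.89/40 = $1.1973/unit
Deal B: $90.53/9 = $10.0589/unit
A is cheaper per unit
= Deal A

Deal A


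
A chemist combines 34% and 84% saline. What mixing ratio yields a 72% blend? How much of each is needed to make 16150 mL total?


Let x parts of 34% mix with y parts of 84%.
34x + 84y = 72(x + y)
34x + 84y = 72x + 72y
x(34 - 72) = y(72 - 84)
x/y = (84 - 72)/(72 - 34) = 12/38
Simplify: 6:19
Total parts = 25; one part = 16150/25 = 646.00 mL
34% solution: 6×646.00 = 3876.00 mL
84% solution: 19×646.00 = 12274.00 mL
= ratio 6:19; 3876.00 mL and 12274.00 mL

ratio 6:19; 3876.00 mL and 12274.00 mL


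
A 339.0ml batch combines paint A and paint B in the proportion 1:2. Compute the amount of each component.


Total parts = 1 + 2 = 3
paint A: 339.0 × 1/3 = 113.0ml
paint B: 339.0 × 2/3 = 226.0ml
= 113.0ml and 226.0ml

113.0ml and 226.0ml


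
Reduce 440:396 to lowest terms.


GCD(440, 396) = 44
440/44 : 396/44
= 10:9

10:9


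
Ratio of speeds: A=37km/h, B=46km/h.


Ratio = 37:46
GCD = 1
Simplified = 37:46
Time ratio (same distance) = 46:37
Speed ratio = 37:46

37:46


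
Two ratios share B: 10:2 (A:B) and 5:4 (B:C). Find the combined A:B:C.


Match B: multiply A:B by 5 → 50:10
Multiply B:C by 2 → 10:8
Combined: 50:10:8
GCD = 2
= 25:5:4

25:5:4


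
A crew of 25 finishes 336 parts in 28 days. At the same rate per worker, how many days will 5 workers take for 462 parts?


Days ∝ work / workers, so d₂ = d₁ × (m₁/m₂) × (w₂/w₁)
Workers factor (inverse): 25/5 = 5.0000
Work factor (direct): 462/336 = 1.3750
d₂ = 28 × 25/5 × 462/336 = (28 × 25 × 462) / (5 × 336) = 323400/1680
= 192.50 days

192.50 days


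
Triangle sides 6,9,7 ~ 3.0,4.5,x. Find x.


Scale factor = 3.0/6 = 0.5
Missing side = 7 × 0.5
= 3.5

3.5


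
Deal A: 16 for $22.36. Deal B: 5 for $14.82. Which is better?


Deal A: $22.36/16 = $1.3975/unit
Deal B: $14.82/5 = $2.9640/unit
A is cheaper per unit
= Deal A

Deal A


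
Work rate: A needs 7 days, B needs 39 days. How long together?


Rate of A = 1/7 per day
Rate of B = 1/39 per day
Combined rate = 1/7 + 1/39 = 46/273 ≈ 0.1685 per day
Days = 1 / combined rate = 273/46
≈ 5.93 days

5.93 days


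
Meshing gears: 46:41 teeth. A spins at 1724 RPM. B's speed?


Gear ratio = 46:41 = 46:41
RPM_B = RPM_A × (teeth_A / teeth_B)
= 1724 × (46/41)
= 1934.2 RPM

1934.2 RPM


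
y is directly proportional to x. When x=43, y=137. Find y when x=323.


Direct proportion: y/x = constant
k = 137/43 ≈ 3.1860
y₂ = k × 323 = 137 × 323 / 43 = 44251/43
≈ 1029.09

1029.09


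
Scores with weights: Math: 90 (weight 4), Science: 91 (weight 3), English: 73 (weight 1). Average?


Numerator = 90×4 + 91×3 + 73×1
= 360 + 273 + 73
= 706
Total weight = 8
Weighted avg = 706/8
= 88.25

88.25


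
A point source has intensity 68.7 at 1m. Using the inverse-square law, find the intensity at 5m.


I₁d₁² = I₂d₂²
I₂ = I₁ × (d₁/d₂)²
= 68.7 × (1/5)²
= 68.7 × 1/25
= 68.7/25
= 2.7480

2.7480


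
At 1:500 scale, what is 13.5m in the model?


Model size = real / scale
= 13.5 / 500
= 0.0270 m

0.0270 m


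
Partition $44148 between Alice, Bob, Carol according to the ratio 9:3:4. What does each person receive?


Total parts = 9 + 3 + 4 = 16
Alice: 44148 × 9/16 = 24833.25
Bob: 44148 × 3/16 = 8277.75
Carol: 44148 × 4/16 = 11037.00
= Alice: $24833.25, Bob: $8277.75, Carol: $11037.00

Alice: $24833.25, Bob: $8277.75, Carol: $11037.00


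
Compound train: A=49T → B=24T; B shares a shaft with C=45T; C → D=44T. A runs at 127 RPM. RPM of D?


Stage 1: RPM_B = RPM_A × t_A/t_B = 127 × 49/24 = 6223/24 ≈ 259.29
B and C share a shaft → RPM_C = RPM_B
Stage 2: RPM_D = RPM_C × t_C/t_D = RPM_A × (t_A×t_C)/(t_B×t_D)
Overall ratio = (49×45)/(24×44) = 2205/1056
RPM_D = 127 × 2205/1056 = 280035/1056
≈ 265.18 RPM

265.18 RPM


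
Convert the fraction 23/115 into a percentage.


Percentage = (part / whole) × 100
= (23 / 115) × 100
= 20.00%

20.00%


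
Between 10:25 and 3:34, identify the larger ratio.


10/25 = 0.4000
3/34 = 0.0882
0.4000 > 0.0882, so 10:25 is greater
= 10:25

10:25


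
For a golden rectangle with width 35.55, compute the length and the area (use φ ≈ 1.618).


φ = (1 + √5) / 2 ≈ 1.618
Length = width × φ = 35.55 × 1.618 = 57.5199
≈ 57.52
Area = width × length = 35.55 × 57.5199 = 2044.832445 ≈ 2044.83
= Length: 57.52, Area: 2044.83

Length: 57.52, Area: 2044.83


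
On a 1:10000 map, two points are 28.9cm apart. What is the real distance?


Real distance = map distance × scale
= 28.9cm × 10000
= 289000 cm = 2890.0 m
= 2.890 km

2.890 km


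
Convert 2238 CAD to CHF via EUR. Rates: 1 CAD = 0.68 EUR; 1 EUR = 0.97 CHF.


Step 1: 2238 CAD × 0.68 = 1521.84 EUR
Step 2: 1521.84 EUR × 0.97 = 1476.18 CHF
Implied rate CAD→CHF = 0.68 × 0.97 = 0.6596
= 1476.18 CHF

1476.18 CHF


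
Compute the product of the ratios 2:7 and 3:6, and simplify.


Compound ratio = (2×3) : (7×6)
= 6:42
GCD = 6
= 1:7

1:7


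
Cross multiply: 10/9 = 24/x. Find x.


Cross multiply: 10 × x = 9 × 24
10x = 216
x = 216 / 10
= 21.60

21.60


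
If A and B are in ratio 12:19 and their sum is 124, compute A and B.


Let A = 12k, B = 19k.
12k + 19k = 124
31k = 124 → k = 124/31 = 4
A = 12×4 = 48, B = 19×4 = 76
= A = 48, B = 76

A = 48, B = 76


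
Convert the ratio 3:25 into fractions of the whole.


Total parts = 3 + 25 = 28
First part: 3/28 = 3/28
Second part: 25/28 = 25/28
= 3/28 and 25/28

3/28 and 25/28


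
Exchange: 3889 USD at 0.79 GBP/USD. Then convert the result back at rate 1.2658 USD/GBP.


Amount × rate = 3889 × 0.79 = 3072.31 GBP
Round-trip: 3072.31 × 1.2658 = 3888.93 USD
= 3072.31 GBP, then 3888.93 USD

3072.31 GBP, then 3888.93 USD


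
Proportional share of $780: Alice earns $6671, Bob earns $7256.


Total income = 6671 + 7256 = $13927
Alice: $780 × 6671/13927 = $373.62
Bob: $780 × 7256/13927 = $406.38
= Alice: $373.62, Bob: $406.38

Alice: $373.62, Bob: $406.38


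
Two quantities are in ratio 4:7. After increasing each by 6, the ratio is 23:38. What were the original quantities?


Let A = 4k, B = 7k.
(4k + 6) / (7k + 6) = 23/38
Cross-multiply: 38(4k + 6) = 23(7k + 6)
152k + 228 = 161k + 138
152k - 161k = 138 - 228
-9k = -90
k = -90/-9 = 10
A = 4×10 = 40, B = 7×10 = 70
= A = 40, B = 70

A = 40, B = 70


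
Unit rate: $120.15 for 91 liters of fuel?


Unit rate = total / quantity
= 120.15 / 91
= $1.32 per unit

$1.32 per unit


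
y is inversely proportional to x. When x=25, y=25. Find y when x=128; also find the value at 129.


Inverse proportion: x × y = constant
k = 25 × 25 = 625
At x=128: k/128 = 4.88
At x=129: k/129 = 4.84
= 4.88 and 4.84

4.88 and 4.84


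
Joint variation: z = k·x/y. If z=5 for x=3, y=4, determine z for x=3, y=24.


z = k·x/y
Solve for k using the known point: k = z·y/x = 5×4/3 = 20/3 ≈ 6.6667
Now evaluate at x=3, y=24:
z = k × 3 / 24 = (20 × 3) / (3 × 24) = 60/72
≈ 0.8333

0.8333


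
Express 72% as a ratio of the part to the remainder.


72% means 72 parts out of 100; remainder = 28
Part : remainder = 72:28
GCD = 4
= 18:7

18:7


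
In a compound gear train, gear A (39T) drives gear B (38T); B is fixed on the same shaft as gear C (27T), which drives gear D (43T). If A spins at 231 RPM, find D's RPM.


Stage 1: RPM_B = RPM_A × t_A/t_B = 231 × 39/38 = 9009/38 ≈ 237.08
B and C share a shaft → RPM_C = RPM_B
Stage 2: RPM_D = RPM_C × t_C/t_D = RPM_A × (t_A×t_C)/(t_B×t_D)
Overall ratio = (39×27)/(38×43) = 1053/1634
RPM_D = 231 × 1053/1634 = 243243/1634
≈ 148.86 RPM

148.86 RPM


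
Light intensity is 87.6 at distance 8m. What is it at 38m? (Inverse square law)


I₁d₁² = I₂d₂²
I₂ = I₁ × (d₁/d₂)²
= 87.6 × (8/38)²
= 87.6 × 64/1444
= 5606.4/1444
≈ 3.8825

3.8825


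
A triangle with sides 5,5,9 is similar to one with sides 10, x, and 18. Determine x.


Scale factor = 10/5 = 2
Missing side = 5 × 2
= 10.0

10.0


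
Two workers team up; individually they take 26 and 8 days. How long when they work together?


Rate of A = 1/26 per day
Rate of B = 1/8 per day
Combined rate = 1/26 + 1/8 = 34/208 ≈ 0.1635 per day
Days = 1 / combined rate = 208/34
≈ 6.12 days

6.12 days


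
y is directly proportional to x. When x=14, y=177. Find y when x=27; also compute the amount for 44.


Direct proportion: y/x = constant
k = 177/14 ≈ 12.6429
y at x=27: k × 27 = 177 × 27 / 14 = 4779/14 ≈ 341.36
y at x=44: k × 44 = 177 × 44 / 14 = 7788/14 ≈ 556.29
= 341.36 and 556.29

341.36 and 556.29


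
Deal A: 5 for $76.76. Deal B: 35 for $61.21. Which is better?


Deal A: $76.76/5 = $15.3520/unit
Deal B: $61.21/35 = $1.7489/unit
B is cheaper per unit
= Deal B

Deal B


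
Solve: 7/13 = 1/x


Cross multiply: 7 × x = 13 × 1
7x = 13
x = 13 / 7
= 1.86

1.86


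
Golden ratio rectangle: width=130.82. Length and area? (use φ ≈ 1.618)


φ = (1 + √5) / 2 ≈ 1.618
Length = width × φ = 130.82 × 1.618 = 211.66676
≈ 211.67
Area = width × length = 130.82 × 211.66676 = 27690.2455432 ≈ 27690.25
= Length: 211.67, Area: 27690.25

Length: 211.67, Area: 27690.25


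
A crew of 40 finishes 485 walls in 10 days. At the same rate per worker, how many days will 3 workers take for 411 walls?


Days ∝ work / workers, so d₂ = d₁ × (m₁/m₂) × (w₂/w₁)
Workers factor (inverse): 40/3 ≈ 13.3333
Work factor (direct): 411/485 ≈ 0.8474
d₂ = 10 × 40/3 × 411/485 = (10 × 40 × 411) / (3 × 485) = 164400/1455
≈ 112.99 days

112.99 days


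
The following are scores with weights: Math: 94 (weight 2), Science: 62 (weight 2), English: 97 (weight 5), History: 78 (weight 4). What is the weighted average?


Numerator = 94×2 + 62×2 + 97×5 + 78×4
= 188 + 124 + 485 + 312
= 1109
Total weight = 13
Weighted avg = 1109/13
= 85.31

85.31


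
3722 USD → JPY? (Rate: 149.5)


Amount × rate = 3722 × 149.5
= 556439.00 JPY

556439.00 JPY


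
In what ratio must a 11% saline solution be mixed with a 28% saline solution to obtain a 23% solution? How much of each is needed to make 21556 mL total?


Let x parts of 11% mix with y parts of 28%.
11x + 28y = 23(x + y)
11x + 28y = 23x + 23y
x(11 - 23) = y(23 - 28)
x/y = (28 - 23)/(23 - 11) = 5/12
Simplify: 5:12
Total parts = 17; one part = 21556/17 = 1268.00 mL
11% solution: 5×1268.00 = 6340.00 mL
28% solution: 12×1268.00 = 15216.00 mL
= ratio 5:12; 6340.00 mL and 15216.00 mL

ratio 5:12; 6340.00 mL and 15216.00 mL


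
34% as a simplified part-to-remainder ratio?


34% means 34 parts out of 100; remainder = 66
Part : remainder = 34:66
GCD = 2
= 17:33

17:33


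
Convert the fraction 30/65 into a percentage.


Percentage = (part / whole) × 100
= (30 / 65) × 100
≈ 46.15%

46.15%


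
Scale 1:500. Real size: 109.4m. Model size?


Model size = real / scale
= 109.4 / 500
= 0.2188 m

0.2188 m


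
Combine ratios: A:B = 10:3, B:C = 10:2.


Match B: multiply A:B by 10 → 100:30
Multiply B:C by 3 → 30:6
Combined: 100:30:6
GCD = 2
= 50:15:3

50:15:3


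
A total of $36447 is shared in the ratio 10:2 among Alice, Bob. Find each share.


Total parts = 10 + 2 = 12
Alice: 36447 × 10/12 = 30372.50
Bob: 36447 × 2/12 = 6074.50
= Alice: $30372.50, Bob: $6074.50

Alice: $30372.50, Bob: $6074.50


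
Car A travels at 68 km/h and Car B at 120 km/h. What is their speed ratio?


Ratio = 68:120
GCD = 4
Simplified = 17:30
Time ratio (same distance) = 30:17
Speed ratio = 17:30

17:30


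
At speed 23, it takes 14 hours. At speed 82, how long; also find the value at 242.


Inverse proportion: x × y = constant
k = 23 × 14 = 322
At x=82: k/82 = 3.93
At x=242: k/242 = 1.33
= 3.93 and 1.33

3.93 and 1.33


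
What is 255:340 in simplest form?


GCD(255, 340) = 85
255/85 : 340/85
= 3:4

3:4


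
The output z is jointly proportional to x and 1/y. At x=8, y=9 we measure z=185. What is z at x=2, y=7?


z = k·x/y
Solve for k using the known point: k = z·y/x = 185×9/8 = 1665/8 = 208.1250
Now evaluate at x=2, y=7:
z = k × 2 / 7 = (1665 × 2) / (8 × 7) = 3330/56
≈ 59.4643

59.4643


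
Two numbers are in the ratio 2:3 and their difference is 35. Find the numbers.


Let A = 2k, B = 3k.
3k - 2k = 35
1k = 35 → k = 35/1 = 35
A = 2×35 = 70, B = 3×35 = 105
= A = 70, B = 105

A = 70, B = 105


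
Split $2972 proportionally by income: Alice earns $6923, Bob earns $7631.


Total income = 6923 + 7631 = $14554
Alice: $2972 × 6923/14554 = $1413.71
Bob: $2972 × 7631/14554 = $1558.29
= Alice: $1413.71, Bob: $1558.29

Alice: $1413.71, Bob: $1558.29


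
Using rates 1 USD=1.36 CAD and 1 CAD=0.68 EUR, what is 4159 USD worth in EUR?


Step 1: 4159 USD × 1.36 = 5656.24 CAD
Step 2: 5656.24 CAD × 0.68 = 3846.24 EUR
Implied rate USD→EUR = 1.36 × 0.68 = 0.9248
= 3846.24 EUR

3846.24 EUR


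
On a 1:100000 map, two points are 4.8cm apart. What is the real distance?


Real distance = map distance × scale
= 4.8cm × 100000
= 480000 cm = 4800.0 m
= 4.800 km

4.800 km


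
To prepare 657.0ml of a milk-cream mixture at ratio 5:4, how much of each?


Total parts = 5 + 4 = 9
milk: 657.0 × 5/9 = 365.0ml
cream: 657.0 × 4/9 = 292.0ml
= 365.0ml and 292.0ml

365.0ml and 292.0ml


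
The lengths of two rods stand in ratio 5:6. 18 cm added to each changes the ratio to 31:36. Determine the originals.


Let A = 5k, B = 6k.
(5k + 18) / (6k + 18) = 31/36
Cross-multiply: 36(5k + 18) = 31(6k + 18)
180k + 648 = 186k + 558
180k - 186k = 558 - 648
-6k = -90
k = -90/-6 = 15
A = 5×15 = 75, B = 6×15 = 90
= A = 75, B = 90

A = 75, B = 90


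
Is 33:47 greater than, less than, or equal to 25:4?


33/47 = 0.7021
25/4 = 6.2500
0.7021 < 6.2500, so 33:47 is less
= less than

less than


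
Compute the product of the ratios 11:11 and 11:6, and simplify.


Compound ratio = (11×11) : (11×6)
= 121:66
GCD = 11
= 11:6

11:6


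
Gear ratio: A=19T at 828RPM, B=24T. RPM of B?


Gear ratio = 19:24 = 19:24
RPM_B = RPM_A × (teeth_A / teeth_B)
= 828 × (19/24)
= 655.5 RPM

655.5 RPM


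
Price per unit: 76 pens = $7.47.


Unit rate = total / quantity
= 7.47 / 76
= $0.10 per unit

$0.10 per unit


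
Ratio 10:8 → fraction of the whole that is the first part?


Total parts = 10 + 8 = 18
First part: 10/18 = 5/9
= 5/9

5/9


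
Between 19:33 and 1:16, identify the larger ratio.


19/33 = 0.5758
1/16 = 0.0625
0.5758 > 0.0625, so 19:33 is greater
= 19:33

19:33


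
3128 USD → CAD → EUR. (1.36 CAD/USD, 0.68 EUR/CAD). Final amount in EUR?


Step 1: 3128 USD × 1.36 = 4254.08 CAD
Step 2: 4254.08 CAD × 0.68 = 2892.77 EUR
Implied rate USD→EUR = 1.36 × 0.68 = 0.9248
= 2892.77 EUR

2892.77 EUR


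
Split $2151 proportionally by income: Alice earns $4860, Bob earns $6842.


Total income = 4860 + 6842 = $11702
Alice: $2151 × 4860/11702 = $893.34
Bob: $2151 × 6842/11702 = $1257.66
= Alice: $893.34, Bob: $1257.66

Alice: $893.34, Bob: $1257.66


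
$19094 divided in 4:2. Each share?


Total parts = 4 + 2 = 6
Part 1: 19094 × 4/6 = 12729.33
Part 2: 19094 × 2/6 = 6364.67
= Part 1: $12729.33, Part 2: $6364.67

Part 1: $12729.33, Part 2: $6364.67


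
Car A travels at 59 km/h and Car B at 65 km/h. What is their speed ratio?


Ratio = 59:65
GCD = 1
Simplified = 59:65
Time ratio (same distance) = 65:59
Speed ratio = 59:65

59:65


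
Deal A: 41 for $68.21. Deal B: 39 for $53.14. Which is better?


Deal A: $68.21/41 = $1.6637/unit
Deal B: $53.14/39 = $1.3626/unit
B is cheaper per unit
= Deal B

Deal B


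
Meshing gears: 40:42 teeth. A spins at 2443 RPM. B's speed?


Gear ratio = 40:42 = 20:21
RPM_B = RPM_A × (teeth_A / teeth_B)
= 2443 × (40/42)
= 2326.7 RPM

2326.7 RPM


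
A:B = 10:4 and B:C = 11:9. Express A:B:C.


Match B: multiply A:B by 11 → 110:44
Multiply B:C by 4 → 44:36
Combined: 110:44:36
GCD = 2
= 55:22:18

55:22:18


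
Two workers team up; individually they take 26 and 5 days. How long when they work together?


Rate of A = 1/26 per day
Rate of B = 1/5 per day
Combined rate = 1/26 + 1/5 = 31/130 ≈ 0.2385 per day
Days = 1 / combined rate = 130/31
≈ 4.19 days

4.19 days


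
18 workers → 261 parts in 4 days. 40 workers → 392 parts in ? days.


Days ∝ work / workers, so d₂ = d₁ × (m₁/m₂) × (w₂/w₁)
Workers factor (inverse): 18/40 = 0.4500
Work factor (direct): 392/261 ≈ 1.5019
d₂ = 4 × 18/40 × 392/261 = (4 × 18 × 392) / (40 × 261) = 28224/10440
≈ 2.70 days

2.70 days


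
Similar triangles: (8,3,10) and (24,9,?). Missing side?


Scale factor = 24/8 = 3
Missing side = 10 × 3
= 30.0

30.0


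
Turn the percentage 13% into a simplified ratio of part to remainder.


13% means 13 parts out of 100; remainder = 87
Part : remainder = 13:87
GCD = 1
= 13:87

13:87


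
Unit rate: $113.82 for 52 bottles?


Unit rate = total / quantity
= 113.82 / 52
= $2.19 per unit

$2.19 per unit


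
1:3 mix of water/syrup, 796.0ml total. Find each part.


Total parts = 1 + 3 = 4
water: 796.0 × 1/4 = 199.0ml
syrup: 796.0 × 3/4 = 597.0ml
= 199.0ml and 597.0ml

199.0ml and 597.0ml


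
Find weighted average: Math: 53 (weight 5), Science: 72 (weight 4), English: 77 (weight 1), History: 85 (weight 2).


Numerator = 53×5 + 72×4 + 77×1 + 85×2
= 265 + 288 + 77 + 170
= 800
Total weight = 12
Weighted avg = 800/12
= 66.67

66.67


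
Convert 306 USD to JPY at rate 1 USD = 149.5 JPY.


Amount × rate = 306 × 149.5
= 45747.00 JPY

45747.00 JPY


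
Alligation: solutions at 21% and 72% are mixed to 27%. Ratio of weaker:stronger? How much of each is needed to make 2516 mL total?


Let x parts of 21% mix with y parts of 72%.
21x + 72y = 27(x + y)
21x + 72y = 27x + 27y
x(21 - 27) = y(27 - 72)
x/y = (72 - 27)/(27 - 21) = 45/6
Simplify: 15:2
Total parts = 17; one part = 2516/17 = 148.00 mL
21% solution: 15×148.00 = 2220.00 mL
72% solution: 2×148.00 = 296.00 mL
= ratio 15:2; 2220.00 mL and 296.00 mL

ratio 15:2; 2220.00 mL and 296.00 mL


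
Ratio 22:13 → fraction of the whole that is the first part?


Total parts = 22 + 13 = 35
First part: 22/35 = 22/35
= 22/35

22/35


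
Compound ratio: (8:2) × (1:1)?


Compound ratio = (8×1) : (2×1)
= 8:2
GCD = 2
= 4:1

4:1


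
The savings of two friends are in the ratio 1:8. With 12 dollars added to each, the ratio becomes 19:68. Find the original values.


Let A = 1k, B = 8k.
(1k + 12) / (8k + 12) = 19/68
Cross-multiply: 68(1k + 12) = 19(8k + 12)
68k + 816 = 152k + 228
68k - 152k = 228 - 816
-84k = -588
k = -588/-84 = 7
A = 1×7 = 7, B = 8×7 = 56
= A = 7, B = 56

A = 7, B = 56


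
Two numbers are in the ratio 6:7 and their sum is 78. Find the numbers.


Let A = 6k, B = 7k.
6k + 7k = 78
13k = 78 → k = 78/13 = 6
A = 6×6 = 36, B = 7×6 = 42
= A = 36, B = 42

A = 36, B = 42


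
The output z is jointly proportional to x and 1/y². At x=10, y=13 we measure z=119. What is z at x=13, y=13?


z = k·x/y²
Solve for k using the known point: k = z·y²/x = 119×169/10 = 20111/10 = 2011.1000
Now evaluate at x=13, y=13:
z = k × 13 / 169 = (20111 × 13) / (10 × 169) = 261443/1690
= 154.7000

154.7000


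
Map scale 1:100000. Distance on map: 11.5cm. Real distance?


Real distance = map distance × scale
= 11.5cm × 100000
= 1150000 cm = 11500.0 m
= 11.500 km

11.500 km


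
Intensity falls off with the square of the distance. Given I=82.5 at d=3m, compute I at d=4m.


I₁d₁² = I₂d₂²
I₂ = I₁ × (d₁/d₂)²
= 82.5 × (3/4)²
= 82.5 × 9/16
= 742.5/16
≈ 46.4063

46.4063


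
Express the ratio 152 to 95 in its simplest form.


GCD(152, 95) = 19
152/19 : 95/19
= 8:5

8:5


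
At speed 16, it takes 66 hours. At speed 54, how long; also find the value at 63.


Inverse proportion: x × y = constant
k = 16 × 66 = 1056
At x=54: k/54 = 19.56
At x=63: k/63 = 16.76
= 19.56 and 16.76

19.56 and 16.76


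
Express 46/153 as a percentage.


Percentage = (part / whole) × 100
= (46 / 153) × 100
≈ 30.07%

30.07%


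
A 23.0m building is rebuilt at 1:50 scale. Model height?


Model size = real / scale
= 23.0 / 50
= 0.4600 m

0.4600 m


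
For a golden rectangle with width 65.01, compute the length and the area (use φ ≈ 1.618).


φ = (1 + √5) / 2 ≈ 1.618
Length = width × φ = 65.01 × 1.618 = 105.18618
≈ 105.19
Area = width × length = 65.01 × 105.18618 = 6838.1535618 ≈ 6838.15
= Length: 105.19, Area: 6838.15

Length: 105.19, Area: 6838.15


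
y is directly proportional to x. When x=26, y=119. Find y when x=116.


Direct proportion: y/x = constant
k = 119/26 ≈ 4.5769
y₂ = k × 116 = 119 × 116 / 26 = 13804/26
≈ 530.92

530.92


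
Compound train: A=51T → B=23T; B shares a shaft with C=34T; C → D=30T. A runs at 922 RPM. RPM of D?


Stage 1: RPM_B = RPM_A × t_A/t_B = 922 × 51/23 = 47022/23 ≈ 2044.43
B and C share a shaft → RPM_C = RPM_B
Stage 2: RPM_D = RPM_C × t_C/t_D = RPM_A × (t_A×t_C)/(t_B×t_D)
Overall ratio = (51×34)/(23×30) = 1734/690
RPM_D = 922 × 1734/690 = 1598748/690
≈ 2317.03 RPM

2317.03 RPM


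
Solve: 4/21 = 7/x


Cross multiply: 4 × x = 21 × 7
4x = 147
x = 147 / 4
= 36.75

36.75


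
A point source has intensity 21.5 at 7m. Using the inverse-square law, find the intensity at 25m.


I₁d₁² = I₂d₂²
I₂ = I₁ × (d₁/d₂)²
= 21.5 × (7/25)²
= 21.5 × 49/625
= 1053.5/625
= 1.6856

1.6856


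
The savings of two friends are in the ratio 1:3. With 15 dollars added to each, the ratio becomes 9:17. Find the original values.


Let A = 1k, B = 3k.
(1k + 15) / (3k + 15) = 9/17
Cross-multiply: 17(1k + 15) = 9(3k + 15)
17k + 255 = 27k + 135
17k - 27k = 135 - 255
-10k = -120
k = -120/-10 = 12
A = 1×12 = 12, B = 3×12 = 36
= A = 12, B = 36

A = 12, B = 36


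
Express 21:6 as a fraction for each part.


Total parts = 21 + 6 = 27
First part: 21/27 = 7/9
Second part: 6/27 = 2/9
= 7/9 and 2/9

7/9 and 2/9


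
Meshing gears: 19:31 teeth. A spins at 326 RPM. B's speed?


Gear ratio = 19:31 = 19:31
RPM_B = RPM_A × (teeth_A / teeth_B)
= 326 × (19/31)
= 199.8 RPM

199.8 RPM


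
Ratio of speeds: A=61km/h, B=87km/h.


Ratio = 61:87
GCD = 1
Simplified = 61:87
Time ratio (same distance) = 87:61
Speed ratio = 61:87

61:87


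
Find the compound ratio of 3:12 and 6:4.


Compound ratio = (3×6) : (12×4)
= 18:48
GCD = 6
= 3:8

3:8


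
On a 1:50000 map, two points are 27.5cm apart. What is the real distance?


Real distance = map distance × scale
= 27.5cm × 50000
= 1375000 cm = 13750.0 m
= 13.750 km

13.750 km


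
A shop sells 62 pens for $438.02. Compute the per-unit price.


Unit rate = total / quantity
= 438.02 / 62
= $7.06 per unit

$7.06 per unit


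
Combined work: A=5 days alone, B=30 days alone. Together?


Rate of A = 1/5 per day
Rate of B = 1/30 per day
Combined rate = 1/5 + 1/30 = 35/150 ≈ 0.2333 per day
Days = 1 / combined rate = 150/35
≈ 4.29 days

4.29 days


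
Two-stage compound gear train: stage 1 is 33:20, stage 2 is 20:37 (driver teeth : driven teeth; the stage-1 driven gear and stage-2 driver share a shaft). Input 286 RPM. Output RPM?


Stage 1: RPM_B = RPM_A × t_A/t_B = 286 × 33/20 = 9438/20 = 471.90
B and C share a shaft → RPM_C = RPM_B
Stage 2: RPM_D = RPM_C × t_C/t_D = RPM_A × (t_A×t_C)/(t_B×t_D)
Overall ratio = (33×20)/(20×37) = 660/740
RPM_D = 286 × 660/740 = 188760/740
≈ 255.08 RPM

255.08 RPM
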